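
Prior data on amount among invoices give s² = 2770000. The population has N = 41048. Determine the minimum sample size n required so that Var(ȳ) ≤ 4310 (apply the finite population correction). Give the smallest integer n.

Without fpc, n₀ = s²/D = 2770000/4310 = 642.6914.
With fpc, (1 − n/N)·s²/n ≤ D requires n ≥ n₀/(1 + n₀/N) = 642.6914/(1 + 642.6914/41048) = 632.7839.
Rounding up, n = 633.

633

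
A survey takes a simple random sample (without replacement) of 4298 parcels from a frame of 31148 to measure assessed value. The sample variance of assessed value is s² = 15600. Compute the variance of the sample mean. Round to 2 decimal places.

Under SRS without replacement, Var(ȳ) = (1 − f)·s²/n with f = n/N = 4298/31148 = 0.13798639.
Var(ȳ) = (1 − 0.13798639)·15600/4298 = 0.86201361·3.6295952 = 3.1287604.

3.13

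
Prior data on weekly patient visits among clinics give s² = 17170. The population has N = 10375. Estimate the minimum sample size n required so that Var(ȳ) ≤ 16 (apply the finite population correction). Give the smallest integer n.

Without fpc, n₀ = s²/D = 17170/16 = 1073.1250.
With fpc, (1 − n/N)·s²/n ≤ D requires n ≥ n₀/(1 + n₀/N) = 1073.1250/(1 + 1073.1250/10375) = 972.5323.
Rounding up, n = 973.

973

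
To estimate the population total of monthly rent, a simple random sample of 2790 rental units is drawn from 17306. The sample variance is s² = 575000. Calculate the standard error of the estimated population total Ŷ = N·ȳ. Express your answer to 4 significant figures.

Var(Ŷ) = N²·Var(ȳ) = N²·(1 − n/N)·s²/n.
f = 2790/17306 = 0.16121576; Var(ȳ) = 0.83878424·575000/2790 = 172.86772.
Var(Ŷ) = 17306² · 172.86772 = 5.1773473 × 10^10.
SE(Ŷ) = √(5.1773473 × 10^10) = 227500.

227500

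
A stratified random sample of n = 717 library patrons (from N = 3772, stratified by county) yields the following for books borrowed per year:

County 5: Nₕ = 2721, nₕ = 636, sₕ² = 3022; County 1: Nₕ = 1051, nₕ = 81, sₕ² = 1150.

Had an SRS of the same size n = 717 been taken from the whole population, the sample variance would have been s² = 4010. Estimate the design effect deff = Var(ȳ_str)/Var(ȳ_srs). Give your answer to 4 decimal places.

0.6429

Var(ȳ_str) = Σ Wₕ²(1−fₕ)sₕ²/nₕ with Wₕ = Nₕ/3772:
  County 5: (2721/3772)²·(1−636/2721)·3022/636 = 1.8946482
  County 1: (1051/3772)²·(1−81/1051)·1150/81 = 1.017288
  → Var(ȳ_str) = 2.9119362.
Var(ȳ_srs) = (1 − 717/3772)·4010/717 = 4.5296511.
deff = 2.9119362 / 4.5296511 = 0.6429.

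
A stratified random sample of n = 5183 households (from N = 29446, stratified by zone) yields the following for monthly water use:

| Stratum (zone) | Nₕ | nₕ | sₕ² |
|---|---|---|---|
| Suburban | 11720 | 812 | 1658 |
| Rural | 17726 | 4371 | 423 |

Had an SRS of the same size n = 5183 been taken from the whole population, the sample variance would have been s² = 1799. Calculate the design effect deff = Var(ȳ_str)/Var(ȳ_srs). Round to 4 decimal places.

Var(ȳ_str) = Σ Wₕ²(1−fₕ)sₕ²/nₕ with Wₕ = Nₕ/29446:
  Suburban: (11720/29446)²·(1−812/11720)·1658/812 = 0.30105693
  Rural: (17726/29446)²·(1−4371/17726)·423/4371 = 0.02642175
  → Var(ȳ_str) = 0.32747868.
Var(ȳ_srs) = (1 − 5183/29446)·1799/5183 = 0.28600139.
deff = 0.32747868 / 0.28600139 = 1.1450.

1.1450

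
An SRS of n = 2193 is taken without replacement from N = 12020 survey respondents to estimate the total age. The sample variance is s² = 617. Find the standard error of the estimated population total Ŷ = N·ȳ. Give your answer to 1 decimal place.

5764.8

Var(Ŷ) = N²·Var(ȳ) = N²·(1 − n/N)·s²/n.
f = 2193/12020 = 0.18244592; Var(ȳ) = 0.81755408·617/2193 = 0.23001863.
Var(Ŷ) = 12020² · 0.23001863 = 3.3233184 × 10^7.
SE(Ŷ) = √(3.3233184 × 10^7) = 5764.8.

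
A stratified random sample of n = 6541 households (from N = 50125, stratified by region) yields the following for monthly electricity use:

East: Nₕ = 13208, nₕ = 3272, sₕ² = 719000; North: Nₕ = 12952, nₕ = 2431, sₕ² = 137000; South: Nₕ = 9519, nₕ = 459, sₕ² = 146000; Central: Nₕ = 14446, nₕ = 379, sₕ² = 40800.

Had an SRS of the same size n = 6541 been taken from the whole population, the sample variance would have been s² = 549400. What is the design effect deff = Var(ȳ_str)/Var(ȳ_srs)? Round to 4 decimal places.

Var(ȳ_str) = Σ Wₕ²(1−fₕ)sₕ²/nₕ with Wₕ = Nₕ/50125:
  East: (13208/50125)²·(1−3272/13208)·719000/3272 = 11.477716
  North: (12952/50125)²·(1−2431/12952)·137000/2431 = 3.0564739
  South: (9519/50125)²·(1−459/9519)·146000/459 = 10.918197
  Central: (14446/50125)²·(1−379/14446)·40800/379 = 8.7068544
  → Var(ȳ_str) = 34.159241.
Var(ȳ_srs) = (1 − 6541/50125)·549400/6541 = 73.032675.
deff = 34.159241 / 73.032675 = 0.4677.

0.4677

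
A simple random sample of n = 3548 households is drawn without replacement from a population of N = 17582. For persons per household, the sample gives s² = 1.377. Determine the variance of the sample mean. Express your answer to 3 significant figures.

Under SRS without replacement, Var(ȳ) = (1 − f)·s²/n with f = n/N = 3548/17582 = 0.20179729.
Var(ȳ) = (1 − 0.20179729)·1.377/3548 = 0.79820271·3.8810598 × 10^-4 = 3.0978724 × 10^-4.

3.10 × 10^-4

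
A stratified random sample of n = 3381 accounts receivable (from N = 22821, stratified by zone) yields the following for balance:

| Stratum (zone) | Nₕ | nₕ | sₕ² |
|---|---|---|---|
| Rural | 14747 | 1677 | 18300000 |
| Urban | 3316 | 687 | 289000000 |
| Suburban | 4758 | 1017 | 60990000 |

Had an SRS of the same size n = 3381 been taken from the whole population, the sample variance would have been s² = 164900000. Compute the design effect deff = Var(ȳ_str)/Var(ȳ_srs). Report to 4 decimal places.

Var(ȳ_str) = Σ Wₕ²(1−fₕ)sₕ²/nₕ with Wₕ = Nₕ/22821:
  Rural: (14747/22821)²·(1−1677/14747)·18300000/1677 = 4038.5731
  Urban: (3316/22821)²·(1−687/3316)·289000000/687 = 7041.6895
  Suburban: (4758/22821)²·(1−1017/4758)·60990000/1017 = 2049.6537
  → Var(ȳ_str) = 13129.916.
Var(ȳ_srs) = (1 − 3381/22821)·164900000/3381 = 41546.752.
deff = 13129.916 / 41546.752 = 0.3160.

0.3160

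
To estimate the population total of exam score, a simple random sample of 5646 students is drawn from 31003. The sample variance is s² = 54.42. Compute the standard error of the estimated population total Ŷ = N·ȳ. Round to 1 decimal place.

Var(Ŷ) = N²·Var(ȳ) = N²·(1 − n/N)·s²/n.
f = 5646/31003 = 0.18211141; Var(ȳ) = 0.81788859·54.42/5646 = 0.0078833683.
Var(Ŷ) = 31003² · 0.0078833683 = 7.5773833 × 10^6.
SE(Ŷ) = √(7.5773833 × 10^6) = 2752.7.

2752.7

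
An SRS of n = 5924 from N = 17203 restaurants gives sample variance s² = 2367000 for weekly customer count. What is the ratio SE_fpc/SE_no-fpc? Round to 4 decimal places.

0.8097

f = n/N = 5924/17203 = 0.34435854.
SE_no-fpc = √(s²/n) = 19.989025; SE_fpc = √((1−f)s²/n) = 16.185451.
Ratio = √(1−f) = 0.80971690.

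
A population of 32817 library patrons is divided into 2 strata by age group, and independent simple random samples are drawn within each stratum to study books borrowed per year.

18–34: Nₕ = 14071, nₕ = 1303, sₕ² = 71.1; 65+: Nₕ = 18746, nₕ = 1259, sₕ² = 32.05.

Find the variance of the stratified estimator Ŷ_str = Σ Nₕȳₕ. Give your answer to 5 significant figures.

1.8148 × 10^7

Var(Ŷ_str) = Σₕ Nₕ²(1 − fₕ)sₕ²/nₕ.
18–34: 14071²·(1 − 1303/14071)·71.1/1303 = 9.8033165 × 10^6.
65+: 18746²·(1 − 1259/18746)·32.05/1259 = 8.3449978 × 10^6.
Sum = 1.8148314 × 10^7.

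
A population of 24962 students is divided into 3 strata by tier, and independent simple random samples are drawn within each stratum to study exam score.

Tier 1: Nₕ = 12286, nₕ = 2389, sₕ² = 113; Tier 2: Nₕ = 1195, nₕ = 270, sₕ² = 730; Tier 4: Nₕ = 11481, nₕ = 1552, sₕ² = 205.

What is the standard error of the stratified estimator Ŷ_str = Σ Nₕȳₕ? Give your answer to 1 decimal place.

Var(Ŷ_str) = Σₕ Nₕ²(1 − fₕ)sₕ²/nₕ.
Tier 1: 12286²·(1 − 2389/12286)·113/2389 = 5.7514371 × 10^6.
Tier 2: 1195²·(1 − 270/1195)·730/270 = 2.9886065 × 10^6.
Tier 4: 11481²·(1 − 1552/11481)·205/1552 = 1.5057309 × 10^7.
Sum = 2.3797353 × 10^7.
SE = √(2.3797353 × 10^7) = 4878.3.

4878.3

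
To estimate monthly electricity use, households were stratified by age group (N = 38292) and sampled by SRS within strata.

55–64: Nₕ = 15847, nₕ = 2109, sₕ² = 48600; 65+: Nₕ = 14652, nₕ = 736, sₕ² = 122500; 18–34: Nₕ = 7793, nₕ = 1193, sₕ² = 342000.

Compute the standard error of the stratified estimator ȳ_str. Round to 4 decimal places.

6.0516

Var(ȳ_str) = Σₕ Wₕ²(1 − fₕ)sₕ²/nₕ with Wₕ = Nₕ/N, N = 38292.
55–64: Wₕ = 0.41384623; term = 0.41384623²·(1 − 0.13308513)·48600/2109 = 3.4214812.
65+: Wₕ = 0.38263867; term = 0.38263867²·(1 − 0.05023205)·122500/736 = 23.144804.
18–34: Wₕ = 0.20351509; term = 0.20351509²·(1 − 0.15308610)·342000/1193 = 10.055836.
Sum = 36.622121.
SE = √(36.622121) = 6.0516.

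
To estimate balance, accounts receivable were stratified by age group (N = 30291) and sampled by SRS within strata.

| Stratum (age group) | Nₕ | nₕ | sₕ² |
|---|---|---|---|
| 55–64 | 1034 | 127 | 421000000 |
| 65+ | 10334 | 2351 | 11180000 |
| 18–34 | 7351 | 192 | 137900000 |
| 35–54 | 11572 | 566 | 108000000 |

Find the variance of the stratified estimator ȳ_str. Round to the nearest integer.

Var(ȳ_str) = Σₕ Wₕ²(1 − fₕ)sₕ²/nₕ with Wₕ = Nₕ/N, N = 30291.
55–64: Wₕ = 0.03413555; term = 0.03413555²·(1 − 0.12282398)·421000000/127 = 3388.2776.
65+: Wₕ = 0.34115744; term = 0.34115744²·(1 − 0.22750145)·11180000/2351 = 427.55948.
18–34: Wₕ = 0.24267934; term = 0.24267934²·(1 − 0.02611890)·137900000/192 = 41194.06.
35–54: Wₕ = 0.38202766; term = 0.38202766²·(1 − 0.04891116)·108000000/566 = 26486.101.
Sum = 71495.998.

71496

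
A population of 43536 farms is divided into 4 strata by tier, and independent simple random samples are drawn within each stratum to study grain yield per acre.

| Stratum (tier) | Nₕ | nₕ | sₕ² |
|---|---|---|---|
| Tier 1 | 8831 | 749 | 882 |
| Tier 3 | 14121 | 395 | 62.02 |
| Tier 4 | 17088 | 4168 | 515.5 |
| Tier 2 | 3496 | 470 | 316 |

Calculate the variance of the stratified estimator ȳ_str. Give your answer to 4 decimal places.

Var(ȳ_str) = Σₕ Wₕ²(1 − fₕ)sₕ²/nₕ with Wₕ = Nₕ/N, N = 43536.
Tier 1: Wₕ = 0.20284362; term = 0.20284362²·(1 − 0.08481486)·882/749 = 0.044342324.
Tier 3: Wₕ = 0.32435226; term = 0.32435226²·(1 − 0.02797252)·62.02/395 = 0.016056359.
Tier 4: Wₕ = 0.39250276; term = 0.39250276²·(1 − 0.24391386)·515.5/4168 = 0.014406473.
Tier 2: Wₕ = 0.08030136; term = 0.08030136²·(1 − 0.13443936)·316/470 = 0.0037526022.
Sum = 0.078557758.

0.0786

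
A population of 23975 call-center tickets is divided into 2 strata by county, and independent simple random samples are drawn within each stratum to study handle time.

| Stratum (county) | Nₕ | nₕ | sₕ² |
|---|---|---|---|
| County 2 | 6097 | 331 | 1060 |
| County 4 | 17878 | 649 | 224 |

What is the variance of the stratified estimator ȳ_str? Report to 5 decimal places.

Var(ȳ_str) = Σₕ Wₕ²(1 − fₕ)sₕ²/nₕ with Wₕ = Nₕ/N, N = 23975.
County 2: Wₕ = 0.25430657; term = 0.25430657²·(1 − 0.05428899)·1060/331 = 0.19586258.
County 4: Wₕ = 0.74569343; term = 0.74569343²·(1 − 0.03630160)·224/649 = 0.18495458.
Sum = 0.38081716.

0.38082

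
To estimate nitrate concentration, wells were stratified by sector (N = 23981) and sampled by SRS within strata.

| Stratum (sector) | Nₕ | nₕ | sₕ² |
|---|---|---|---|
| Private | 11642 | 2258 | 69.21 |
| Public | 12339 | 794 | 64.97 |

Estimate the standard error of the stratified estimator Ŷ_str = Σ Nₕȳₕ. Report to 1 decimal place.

Var(Ŷ_str) = Σₕ Nₕ²(1 − fₕ)sₕ²/nₕ.
Private: 11642²·(1 − 2258/11642)·69.21/2258 = 3.3485787 × 10^6.
Public: 12339²·(1 − 794/12339)·64.97/794 = 1.1656449 × 10^7.
Sum = 1.5005028 × 10^7.
SE = √(1.5005028 × 10^7) = 3873.6.

3873.6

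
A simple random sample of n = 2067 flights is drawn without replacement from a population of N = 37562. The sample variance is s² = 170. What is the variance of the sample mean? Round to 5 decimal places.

0.07772

Under SRS without replacement, Var(ȳ) = (1 − f)·s²/n with f = n/N = 2067/37562 = 0.05502902.
Var(ȳ) = (1 − 0.05502902)·170/2067 = 0.94497098·0.082244799 = 0.077718949.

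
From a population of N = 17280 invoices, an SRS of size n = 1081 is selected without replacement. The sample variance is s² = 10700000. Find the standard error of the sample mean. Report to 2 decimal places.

96.33

Under SRS without replacement, Var(ȳ) = (1 − f)·s²/n with f = n/N = 1081/17280 = 0.06255787.
Var(ȳ) = (1 − 0.06255787)·10700000/1081 = 0.93744213·9898.2424 = 9279.0294.
SE(ȳ) = √(9279.0294) = 96.33.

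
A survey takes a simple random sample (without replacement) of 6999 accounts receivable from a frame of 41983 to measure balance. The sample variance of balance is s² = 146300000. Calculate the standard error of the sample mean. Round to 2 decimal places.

Under SRS without replacement, Var(ȳ) = (1 − f)·s²/n with f = n/N = 6999/41983 = 0.16671034.
Var(ȳ) = (1 − 0.16671034)·146300000/6999 = 0.83328966·20902.986 = 17418.242.
SE(ȳ) = √(17418.242) = 131.98.

131.98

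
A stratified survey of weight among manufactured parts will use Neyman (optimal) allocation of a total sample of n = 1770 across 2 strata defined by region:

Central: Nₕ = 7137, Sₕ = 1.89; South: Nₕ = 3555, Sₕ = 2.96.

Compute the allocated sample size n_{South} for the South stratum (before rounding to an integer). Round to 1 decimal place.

775.7

Neyman allocation: nₕ = n·NₕSₕ / Σⱼ NⱼSⱼ.
Σ NⱼSⱼ = 7137·1.89 + 3555·2.96 = 24011.73.
n_{South} = 1770·3555·2.96 / 24011.73 = 775.7.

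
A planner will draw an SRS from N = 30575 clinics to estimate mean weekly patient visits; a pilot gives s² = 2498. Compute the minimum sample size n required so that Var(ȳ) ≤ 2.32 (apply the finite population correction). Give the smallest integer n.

Without fpc, n₀ = s²/D = 2498/2.32 = 1076.7241.
With fpc, (1 − n/N)·s²/n ≤ D requires n ≥ n₀/(1 + n₀/N) = 1076.7241/(1 + 1076.7241/30575) = 1040.0962.
Rounding up, n = 1041.

1041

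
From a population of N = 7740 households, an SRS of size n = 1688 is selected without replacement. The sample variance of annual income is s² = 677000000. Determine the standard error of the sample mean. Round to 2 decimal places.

560.00

Under SRS without replacement, Var(ȳ) = (1 − f)·s²/n with f = n/N = 1688/7740 = 0.21808786.
Var(ȳ) = (1 − 0.21808786)·677000000/1688 = 0.78191214·401066.35 = 313598.65.
SE(ȳ) = √(313598.65) = 560.00.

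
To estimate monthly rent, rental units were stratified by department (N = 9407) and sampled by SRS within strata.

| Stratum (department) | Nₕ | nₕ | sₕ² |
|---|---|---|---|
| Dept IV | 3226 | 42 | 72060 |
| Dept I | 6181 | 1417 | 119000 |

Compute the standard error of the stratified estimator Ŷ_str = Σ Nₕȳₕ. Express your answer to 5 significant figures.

141760

Var(Ŷ_str) = Σₕ Nₕ²(1 − fₕ)sₕ²/nₕ.
Dept IV: 3226²·(1 − 42/3226)·72060/42 = 1.7623103 × 10^10.
Dept I: 6181²·(1 − 1417/6181)·119000/1417 = 2.472906 × 10^9.
Sum = 2.0096009 × 10^10.
SE = √(2.0096009 × 10^10) = 141760.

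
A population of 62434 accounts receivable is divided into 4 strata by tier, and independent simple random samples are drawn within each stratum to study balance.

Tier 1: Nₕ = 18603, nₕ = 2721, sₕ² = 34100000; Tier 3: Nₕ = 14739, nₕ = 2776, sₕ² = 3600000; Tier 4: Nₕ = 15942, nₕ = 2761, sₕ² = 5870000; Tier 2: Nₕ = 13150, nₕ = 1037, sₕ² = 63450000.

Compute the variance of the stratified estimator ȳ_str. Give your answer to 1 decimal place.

3623.4

Var(ȳ_str) = Σₕ Wₕ²(1 − fₕ)sₕ²/nₕ with Wₕ = Nₕ/N, N = 62434.
Tier 1: Wₕ = 0.29796265; term = 0.29796265²·(1 − 0.14626673)·34100000/2721 = 949.88646.
Tier 3: Wₕ = 0.23607329; term = 0.23607329²·(1 − 0.18834385)·3600000/2776 = 58.660916.
Tier 4: Wₕ = 0.25534164; term = 0.25534164²·(1 − 0.17319031)·5870000/2761 = 114.60948.
Tier 2: Wₕ = 0.21062242; term = 0.21062242²·(1 − 0.07885932)·63450000/1037 = 2500.2764.
Sum = 3623.4333.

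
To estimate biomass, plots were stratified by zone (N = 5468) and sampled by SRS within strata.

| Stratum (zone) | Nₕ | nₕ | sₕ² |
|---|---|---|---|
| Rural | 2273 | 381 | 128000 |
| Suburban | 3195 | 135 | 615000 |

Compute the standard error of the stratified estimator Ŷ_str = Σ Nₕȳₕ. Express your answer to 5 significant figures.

Var(Ŷ_str) = Σₕ Nₕ²(1 − fₕ)sₕ²/nₕ.
Rural: 2273²·(1 − 381/2273)·128000/381 = 1.4447928 × 10^9.
Suburban: 3195²·(1 − 135/3195)·615000/135 = 4.45383 × 10^10.
Sum = 4.5983093 × 10^10.
SE = √(4.5983093 × 10^10) = 214440.

214440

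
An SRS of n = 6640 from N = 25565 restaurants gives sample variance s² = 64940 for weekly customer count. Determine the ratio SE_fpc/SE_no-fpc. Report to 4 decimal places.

f = n/N = 6640/25565 = 0.25973010.
SE_no-fpc = √(s²/n) = 3.1273184; SE_fpc = √((1−f)s²/n) = 2.6907116.
Ratio = √(1−f) = 0.86038939.

0.8604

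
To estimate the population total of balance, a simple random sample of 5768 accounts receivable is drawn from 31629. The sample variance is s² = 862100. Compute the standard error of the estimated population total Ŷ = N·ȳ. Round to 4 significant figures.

349600

Var(Ŷ) = N²·Var(ȳ) = N²·(1 − n/N)·s²/n.
f = 5768/31629 = 0.18236429; Var(ȳ) = 0.81763571·862100/5768 = 122.20592.
Var(Ŷ) = 31629² · 122.20592 = 1.2225403 × 10^11.
SE(Ŷ) = √(1.2225403 × 10^11) = 349600.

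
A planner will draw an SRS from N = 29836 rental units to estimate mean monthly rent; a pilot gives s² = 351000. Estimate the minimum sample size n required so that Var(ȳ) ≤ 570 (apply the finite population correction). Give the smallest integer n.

Without fpc, n₀ = s²/D = 351000/570 = 615.7895.
With fpc, (1 − n/N)·s²/n ≤ D requires n ≥ n₀/(1 + n₀/N) = 615.7895/(1 + 615.7895/29836) = 603.3371.
Rounding up, n = 604.

604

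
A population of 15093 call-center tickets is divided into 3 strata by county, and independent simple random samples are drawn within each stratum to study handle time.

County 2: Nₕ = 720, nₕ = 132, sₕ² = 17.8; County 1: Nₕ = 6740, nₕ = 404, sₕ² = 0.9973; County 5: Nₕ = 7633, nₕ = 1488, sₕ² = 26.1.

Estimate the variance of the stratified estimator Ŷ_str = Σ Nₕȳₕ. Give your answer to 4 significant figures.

Var(Ŷ_str) = Σₕ Nₕ²(1 − fₕ)sₕ²/nₕ.
County 2: 720²·(1 − 132/720)·17.8/132 = 57089.455.
County 1: 6740²·(1 − 404/6740)·0.9973/404 = 105419.15.
County 5: 7633²·(1 − 1488/7633)·26.1/1488 = 822725.06.
Sum = 985233.67.

985200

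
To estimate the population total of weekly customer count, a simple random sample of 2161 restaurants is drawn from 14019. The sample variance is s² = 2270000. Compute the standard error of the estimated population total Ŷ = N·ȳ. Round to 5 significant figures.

Var(Ŷ) = N²·Var(ȳ) = N²·(1 − n/N)·s²/n.
f = 2161/14019 = 0.15414794; Var(ȳ) = 0.84585206·2270000/2161 = 888.51651.
Var(Ŷ) = 14019² · 888.51651 = 1.7462225 × 10^11.
SE(Ŷ) = √(1.7462225 × 10^11) = 417880.

417880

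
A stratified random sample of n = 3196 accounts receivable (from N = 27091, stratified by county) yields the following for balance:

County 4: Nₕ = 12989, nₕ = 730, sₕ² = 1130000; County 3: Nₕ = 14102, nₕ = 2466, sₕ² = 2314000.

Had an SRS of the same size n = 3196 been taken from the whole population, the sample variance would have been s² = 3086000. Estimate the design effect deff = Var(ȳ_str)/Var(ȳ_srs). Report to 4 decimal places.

Var(ȳ_str) = Σ Wₕ²(1−fₕ)sₕ²/nₕ with Wₕ = Nₕ/27091:
  County 4: (12989/27091)²·(1−730/12989)·1130000/730 = 335.84298
  County 3: (14102/27091)²·(1−2466/14102)·2314000/2466 = 209.79959
  → Var(ȳ_str) = 545.64257.
Var(ȳ_srs) = (1 − 3196/27091)·3086000/3196 = 851.66961.
deff = 545.64257 / 851.66961 = 0.6407.

0.6407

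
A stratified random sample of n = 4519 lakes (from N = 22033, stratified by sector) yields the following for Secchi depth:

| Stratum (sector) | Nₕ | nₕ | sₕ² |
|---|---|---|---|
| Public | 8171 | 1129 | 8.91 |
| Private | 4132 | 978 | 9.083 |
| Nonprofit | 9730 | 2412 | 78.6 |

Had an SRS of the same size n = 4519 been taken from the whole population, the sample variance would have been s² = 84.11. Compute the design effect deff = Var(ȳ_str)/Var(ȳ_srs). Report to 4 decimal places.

Var(ȳ_str) = Σ Wₕ²(1−fₕ)sₕ²/nₕ with Wₕ = Nₕ/22033:
  Public: (8171/22033)²·(1−1129/8171)·8.91/1129 = 9.3542231 × 10^-4
  Private: (4132/22033)²·(1−978/4132)·9.083/978 = 2.4932464 × 10^-4
  Nonprofit: (9730/22033)²·(1−2412/9730)·78.6/2412 = 0.0047797284
  → Var(ȳ_str) = 0.0059644754.
Var(ȳ_srs) = (1 − 4519/22033)·84.11/4519 = 0.014795069.
deff = 0.0059644754 / 0.014795069 = 0.4031.

0.4031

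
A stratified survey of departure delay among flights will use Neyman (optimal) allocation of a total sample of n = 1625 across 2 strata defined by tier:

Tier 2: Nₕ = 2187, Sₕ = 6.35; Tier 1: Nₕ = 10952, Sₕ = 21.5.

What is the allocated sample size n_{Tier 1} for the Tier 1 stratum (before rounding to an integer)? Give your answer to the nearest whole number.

Neyman allocation: nₕ = n·NₕSₕ / Σⱼ NⱼSⱼ.
Σ NⱼSⱼ = 2187·6.35 + 10952·21.5 = 249355.45.
n_{Tier 1} = 1625·10952·21.5 / 249355.45 = 1534.

1534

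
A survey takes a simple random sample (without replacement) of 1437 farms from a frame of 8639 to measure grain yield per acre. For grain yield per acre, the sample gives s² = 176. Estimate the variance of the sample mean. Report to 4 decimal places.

Under SRS without replacement, Var(ȳ) = (1 − f)·s²/n with f = n/N = 1437/8639 = 0.16633870.
Var(ȳ) = (1 − 0.16633870)·176/1437 = 0.83366130·0.12247738 = 0.10210466.

0.1021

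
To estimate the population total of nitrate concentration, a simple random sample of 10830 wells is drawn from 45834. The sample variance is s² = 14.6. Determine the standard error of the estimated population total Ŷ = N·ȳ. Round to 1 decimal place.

1470.7

Var(Ŷ) = N²·Var(ȳ) = N²·(1 − n/N)·s²/n.
f = 10830/45834 = 0.23628747; Var(ȳ) = 0.76371253·14.6/10830 = 0.0010295663.
Var(Ŷ) = 45834² · 0.0010295663 = 2.1628671 × 10^6.
SE(Ŷ) = √(2.1628671 × 10^6) = 1470.7.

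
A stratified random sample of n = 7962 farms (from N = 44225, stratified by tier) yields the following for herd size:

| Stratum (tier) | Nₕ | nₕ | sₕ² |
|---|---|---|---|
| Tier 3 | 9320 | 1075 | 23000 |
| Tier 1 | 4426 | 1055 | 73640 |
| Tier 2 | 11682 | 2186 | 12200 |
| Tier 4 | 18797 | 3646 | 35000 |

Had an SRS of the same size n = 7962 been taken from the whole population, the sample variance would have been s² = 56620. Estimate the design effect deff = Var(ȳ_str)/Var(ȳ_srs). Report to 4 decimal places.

0.5295

Var(ȳ_str) = Σ Wₕ²(1−fₕ)sₕ²/nₕ with Wₕ = Nₕ/44225:
  Tier 3: (9320/44225)²·(1−1075/9320)·23000/1075 = 0.84060169
  Tier 1: (4426/44225)²·(1−1055/4426)·73640/1055 = 0.5324708
  Tier 2: (11682/44225)²·(1−2186/11682)·12200/2186 = 0.31654241
  Tier 4: (18797/44225)²·(1−3646/18797)·35000/3646 = 1.3978016
  → Var(ȳ_str) = 3.0874165.
Var(ȳ_srs) = (1 − 7962/44225)·56620/7962 = 5.8310072.
deff = 3.0874165 / 5.8310072 = 0.5295.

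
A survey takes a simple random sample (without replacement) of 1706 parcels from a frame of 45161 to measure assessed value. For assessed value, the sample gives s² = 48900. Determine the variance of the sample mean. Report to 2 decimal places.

27.58

Under SRS without replacement, Var(ȳ) = (1 − f)·s²/n with f = n/N = 1706/45161 = 0.03777596.
Var(ȳ) = (1 − 0.03777596)·48900/1706 = 0.96222404·28.66354 = 27.580748.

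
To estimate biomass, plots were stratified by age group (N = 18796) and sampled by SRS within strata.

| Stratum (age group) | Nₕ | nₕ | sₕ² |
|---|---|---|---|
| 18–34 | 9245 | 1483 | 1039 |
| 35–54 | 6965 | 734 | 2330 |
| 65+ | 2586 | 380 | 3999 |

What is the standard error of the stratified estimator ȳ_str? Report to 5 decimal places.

Var(ȳ_str) = Σₕ Wₕ²(1 − fₕ)sₕ²/nₕ with Wₕ = Nₕ/N, N = 18796.
18–34: Wₕ = 0.49185997; term = 0.49185997²·(1 − 0.16041103)·1039/1483 = 0.14230628.
35–54: Wₕ = 0.37055757; term = 0.37055757²·(1 − 0.10538406)·2330/734 = 0.38994904.
65+: Wₕ = 0.13758246; term = 0.13758246²·(1 − 0.14694509)·3999/380 = 0.16993035.
Sum = 0.70218567.
SE = √(0.70218567) = 0.83797.

0.83797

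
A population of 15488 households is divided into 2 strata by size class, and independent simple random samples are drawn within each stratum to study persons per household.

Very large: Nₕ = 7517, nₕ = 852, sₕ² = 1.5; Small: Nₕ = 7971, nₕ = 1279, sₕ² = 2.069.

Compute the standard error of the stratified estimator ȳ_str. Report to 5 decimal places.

0.02697

Var(ȳ_str) = Σₕ Wₕ²(1 − fₕ)sₕ²/nₕ with Wₕ = Nₕ/N, N = 15488.
Very large: Wₕ = 0.48534349; term = 0.48534349²·(1 − 0.11334309)·1.5/852 = 3.6771021 × 10^-4.
Small: Wₕ = 0.51465651; term = 0.51465651²·(1 − 0.16045666)·2.069/1279 = 3.5972284 × 10^-4.
Sum = 7.2743305 × 10^-4.
SE = √(7.2743305 × 10^-4) = 0.02697.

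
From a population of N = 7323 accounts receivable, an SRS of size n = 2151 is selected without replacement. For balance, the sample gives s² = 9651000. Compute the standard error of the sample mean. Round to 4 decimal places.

Under SRS without replacement, Var(ȳ) = (1 − f)·s²/n with f = n/N = 2151/7323 = 0.29373208.
Var(ȳ) = (1 − 0.29373208)·9651000/2151 = 0.70626792·4486.7503 = 3168.8478.
SE(ȳ) = √(3168.8478) = 56.2925.

56.2925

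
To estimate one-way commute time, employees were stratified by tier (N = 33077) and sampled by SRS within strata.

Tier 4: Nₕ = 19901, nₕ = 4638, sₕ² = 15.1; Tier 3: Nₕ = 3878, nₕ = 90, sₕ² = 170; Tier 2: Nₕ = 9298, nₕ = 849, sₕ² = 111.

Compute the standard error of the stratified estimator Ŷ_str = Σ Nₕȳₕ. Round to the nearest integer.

6246

Var(Ŷ_str) = Σₕ Nₕ²(1 − fₕ)sₕ²/nₕ.
Tier 4: 19901²·(1 − 4638/19901)·15.1/4638 = 988919.65.
Tier 3: 3878²·(1 − 90/3878)·170/90 = 2.7747521 × 10^7.
Tier 2: 9298²·(1 − 849/9298)·111/849 = 1.0270939 × 10^7.
Sum = 3.900738 × 10^7.
SE = √(3.900738 × 10^7) = 6246.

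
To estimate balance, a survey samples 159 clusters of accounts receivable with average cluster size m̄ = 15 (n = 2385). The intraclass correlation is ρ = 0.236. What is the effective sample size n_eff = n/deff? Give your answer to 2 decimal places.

554.14

deff = 1 + (15 − 1)·0.236 = 1 + 3.304 = 4.304.
n_eff = 2385 / 4.304 = 554.14.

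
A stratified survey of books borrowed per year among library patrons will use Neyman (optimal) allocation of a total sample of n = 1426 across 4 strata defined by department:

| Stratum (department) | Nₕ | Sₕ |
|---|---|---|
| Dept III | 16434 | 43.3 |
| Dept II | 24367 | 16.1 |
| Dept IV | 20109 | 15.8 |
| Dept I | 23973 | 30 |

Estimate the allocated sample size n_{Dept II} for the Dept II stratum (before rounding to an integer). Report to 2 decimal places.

261.32

Neyman allocation: nₕ = n·NₕSₕ / Σⱼ NⱼSⱼ.
Σ NⱼSⱼ = 16434·43.3 + 24367·16.1 + 20109·15.8 + 23973·30 = 2.1408131 × 10^6.
n_{Dept II} = 1426·24367·16.1 / (2.1408131 × 10^6) = 261.32.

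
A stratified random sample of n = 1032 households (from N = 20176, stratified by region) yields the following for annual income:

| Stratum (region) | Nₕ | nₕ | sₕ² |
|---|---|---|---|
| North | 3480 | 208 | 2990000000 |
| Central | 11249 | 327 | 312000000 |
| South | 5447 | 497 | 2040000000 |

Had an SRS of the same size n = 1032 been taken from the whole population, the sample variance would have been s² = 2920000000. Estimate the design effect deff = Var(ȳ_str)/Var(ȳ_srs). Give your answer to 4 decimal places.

Var(ȳ_str) = Σ Wₕ²(1−fₕ)sₕ²/nₕ with Wₕ = Nₕ/20176:
  North: (3480/20176)²·(1−208/3480)·2990000000/208 = 402096.46
  Central: (11249/20176)²·(1−327/11249)·312000000/327 = 287973.68
  South: (5447/20176)²·(1−497/5447)·2040000000/497 = 271873.08
  → Var(ȳ_str) = 961943.22.
Var(ȳ_srs) = (1 − 1032/20176)·2920000000/1032 = 2.684731 × 10^6.
deff = 961943.22 / (2.684731 × 10^6) = 0.3583.

0.3583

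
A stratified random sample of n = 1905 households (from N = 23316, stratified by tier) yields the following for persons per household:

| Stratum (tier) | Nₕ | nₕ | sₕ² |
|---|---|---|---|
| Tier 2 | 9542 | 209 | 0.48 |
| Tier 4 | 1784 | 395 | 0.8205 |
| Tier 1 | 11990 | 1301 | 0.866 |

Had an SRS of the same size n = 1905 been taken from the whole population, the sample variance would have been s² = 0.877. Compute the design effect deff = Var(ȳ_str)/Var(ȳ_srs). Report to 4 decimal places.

1.2835

Var(ȳ_str) = Σ Wₕ²(1−fₕ)sₕ²/nₕ with Wₕ = Nₕ/23316:
  Tier 2: (9542/23316)²·(1−209/9542)·0.48/209 = 3.762249 × 10^-4
  Tier 4: (1784/23316)²·(1−395/1784)·0.8205/395 = 9.4682669 × 10^-6
  Tier 1: (11990/23316)²·(1−1301/11990)·0.866/1301 = 1.5692378 × 10^-4
  → Var(ȳ_str) = 5.4261695 × 10^-4.
Var(ȳ_srs) = (1 − 1905/23316)·0.877/1905 = 4.227538 × 10^-4.
deff = (5.4261695 × 10^-4) / (4.227538 × 10^-4) = 1.2835.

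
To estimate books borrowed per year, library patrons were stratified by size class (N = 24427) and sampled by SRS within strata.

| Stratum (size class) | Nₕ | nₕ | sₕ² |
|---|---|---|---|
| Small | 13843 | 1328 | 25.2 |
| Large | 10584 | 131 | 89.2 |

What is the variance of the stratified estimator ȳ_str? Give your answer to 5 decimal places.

Var(ȳ_str) = Σₕ Wₕ²(1 − fₕ)sₕ²/nₕ with Wₕ = Nₕ/N, N = 24427.
Small: Wₕ = 0.56670897; term = 0.56670897²·(1 − 0.09593296)·25.2/1328 = 0.0055096406.
Large: Wₕ = 0.43329103; term = 0.43329103²·(1 − 0.01237717)·89.2/131 = 0.12625369.
Sum = 0.13176333.

0.13176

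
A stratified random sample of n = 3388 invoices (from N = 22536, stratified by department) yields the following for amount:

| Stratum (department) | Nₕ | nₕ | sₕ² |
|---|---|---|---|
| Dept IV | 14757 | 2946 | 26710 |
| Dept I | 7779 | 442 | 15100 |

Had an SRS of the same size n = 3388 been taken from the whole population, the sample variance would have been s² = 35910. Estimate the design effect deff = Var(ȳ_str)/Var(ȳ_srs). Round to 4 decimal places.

Var(ȳ_str) = Σ Wₕ²(1−fₕ)sₕ²/nₕ with Wₕ = Nₕ/22536:
  Dept IV: (14757/22536)²·(1−2946/14757)·26710/2946 = 3.1115173
  Dept I: (7779/22536)²·(1−442/7779)·15100/442 = 3.8392227
  → Var(ȳ_str) = 6.95074.
Var(ȳ_srs) = (1 − 3388/22536)·35910/3388 = 9.0057231.
deff = 6.95074 / 9.0057231 = 0.7718.

0.7718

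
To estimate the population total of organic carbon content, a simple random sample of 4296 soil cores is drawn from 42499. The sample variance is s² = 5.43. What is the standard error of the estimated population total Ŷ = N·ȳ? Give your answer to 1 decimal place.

Var(Ŷ) = N²·Var(ȳ) = N²·(1 − n/N)·s²/n.
f = 4296/42499 = 0.10108473; Var(ȳ) = 0.89891527·5.43/4296 = 0.0011361988.
Var(Ŷ) = 42499² · 0.0011361988 = 2.0521625 × 10^6.
SE(Ŷ) = √(2.0521625 × 10^6) = 1432.5.

1432.5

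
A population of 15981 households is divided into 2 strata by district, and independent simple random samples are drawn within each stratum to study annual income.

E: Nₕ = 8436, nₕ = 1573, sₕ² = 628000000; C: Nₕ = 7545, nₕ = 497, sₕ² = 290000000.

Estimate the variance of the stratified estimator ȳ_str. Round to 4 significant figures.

212000

Var(ȳ_str) = Σₕ Wₕ²(1 − fₕ)sₕ²/nₕ with Wₕ = Nₕ/N, N = 15981.
E: Wₕ = 0.52787685; term = 0.52787685²·(1 − 0.18646278)·628000000/1573 = 90505.212.
C: Wₕ = 0.47212315; term = 0.47212315²·(1 − 0.06587144)·290000000/497 = 121495.12.
Sum = 212000.33.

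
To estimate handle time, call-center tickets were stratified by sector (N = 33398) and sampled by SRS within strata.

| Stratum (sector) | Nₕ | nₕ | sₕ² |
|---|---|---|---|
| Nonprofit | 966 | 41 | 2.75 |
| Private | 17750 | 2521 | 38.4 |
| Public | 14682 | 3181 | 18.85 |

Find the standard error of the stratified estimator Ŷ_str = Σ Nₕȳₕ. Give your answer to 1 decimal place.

Var(Ŷ_str) = Σₕ Nₕ²(1 − fₕ)sₕ²/nₕ.
Nonprofit: 966²·(1 − 41/966)·2.75/41 = 59933.232.
Private: 17750²·(1 − 2521/17750)·38.4/2521 = 4.117448 × 10^6.
Public: 14682²·(1 − 3181/14682)·18.85/3181 = 1.0006185 × 10^6.
Sum = 5.1779997 × 10^6.
SE = √(5.1779997 × 10^6) = 2275.5.

2275.5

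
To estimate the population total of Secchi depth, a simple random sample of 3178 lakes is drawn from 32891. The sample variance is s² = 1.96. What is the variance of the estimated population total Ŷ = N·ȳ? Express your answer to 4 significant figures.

Var(Ŷ) = N²·Var(ȳ) = N²·(1 − n/N)·s²/n.
f = 3178/32891 = 0.09662218; Var(ȳ) = 0.90337782·1.96/3178 = 5.5714932 × 10^-4.
Var(Ŷ) = 32891² · (5.5714932 × 10^-4) = 602734.1.

602700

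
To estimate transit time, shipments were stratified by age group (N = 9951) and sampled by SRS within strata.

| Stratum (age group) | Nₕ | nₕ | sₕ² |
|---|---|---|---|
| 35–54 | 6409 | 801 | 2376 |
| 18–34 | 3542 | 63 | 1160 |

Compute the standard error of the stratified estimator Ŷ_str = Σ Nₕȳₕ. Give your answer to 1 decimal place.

18262.2

Var(Ŷ_str) = Σₕ Nₕ²(1 − fₕ)sₕ²/nₕ.
35–54: 6409²·(1 − 801/6409)·2376/801 = 1.066135 × 10^8.
18–34: 3542²·(1 − 63/3542)·1160/63 = 2.2689265 × 10^8.
Sum = 3.3350615 × 10^8.
SE = √(3.3350615 × 10^8) = 18262.2.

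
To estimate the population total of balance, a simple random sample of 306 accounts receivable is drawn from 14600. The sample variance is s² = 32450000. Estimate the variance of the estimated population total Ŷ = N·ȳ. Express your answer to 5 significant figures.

2.2131 × 10^13

Var(Ŷ) = N²·Var(ȳ) = N²·(1 − n/N)·s²/n.
f = 306/14600 = 0.02095890; Var(ȳ) = 0.97904110·32450000/306 = 103823.15.
Var(Ŷ) = 14600² · 103823.15 = 2.2130943 × 10^13.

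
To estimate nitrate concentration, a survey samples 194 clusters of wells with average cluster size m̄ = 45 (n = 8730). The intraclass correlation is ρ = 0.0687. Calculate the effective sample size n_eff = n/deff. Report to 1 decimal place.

2170.1

deff = 1 + (45 − 1)·0.0687 = 1 + 3.0228 = 4.0228.
n_eff = 8730 / 4.0228 = 2170.1.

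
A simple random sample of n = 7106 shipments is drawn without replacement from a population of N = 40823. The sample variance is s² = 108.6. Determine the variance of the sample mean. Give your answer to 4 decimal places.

0.0126

Under SRS without replacement, Var(ȳ) = (1 − f)·s²/n with f = n/N = 7106/40823 = 0.17406854.
Var(ȳ) = (1 − 0.17406854)·108.6/7106 = 0.82593146·0.01528286 = 0.012622595.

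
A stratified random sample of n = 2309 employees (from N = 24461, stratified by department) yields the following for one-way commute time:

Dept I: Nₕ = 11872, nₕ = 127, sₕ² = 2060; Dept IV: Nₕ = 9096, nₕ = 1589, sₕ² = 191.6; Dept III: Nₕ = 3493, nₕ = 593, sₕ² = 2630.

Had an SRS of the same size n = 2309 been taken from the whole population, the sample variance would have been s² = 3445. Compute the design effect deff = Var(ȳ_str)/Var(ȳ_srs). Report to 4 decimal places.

2.8634

Var(ȳ_str) = Σ Wₕ²(1−fₕ)sₕ²/nₕ with Wₕ = Nₕ/24461:
  Dept I: (11872/24461)²·(1−127/11872)·2060/127 = 3.7800017
  Dept IV: (9096/24461)²·(1−1589/9096)·191.6/1589 = 0.013760685
  Dept III: (3493/24461)²·(1−593/3493)·2630/593 = 0.075084315
  → Var(ȳ_str) = 3.8688467.
Var(ȳ_srs) = (1 − 2309/24461)·3445/2309 = 1.3511514.
deff = 3.8688467 / 1.3511514 = 2.8634.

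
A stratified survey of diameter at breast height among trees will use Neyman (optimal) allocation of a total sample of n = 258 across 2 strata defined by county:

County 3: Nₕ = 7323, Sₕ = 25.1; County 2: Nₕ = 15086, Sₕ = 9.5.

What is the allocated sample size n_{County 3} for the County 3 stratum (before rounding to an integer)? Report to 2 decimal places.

Neyman allocation: nₕ = n·NₕSₕ / Σⱼ NⱼSⱼ.
Σ NⱼSⱼ = 7323·25.1 + 15086·9.5 = 327124.3.
n_{County 3} = 258·7323·25.1 / 327124.3 = 144.97.

144.97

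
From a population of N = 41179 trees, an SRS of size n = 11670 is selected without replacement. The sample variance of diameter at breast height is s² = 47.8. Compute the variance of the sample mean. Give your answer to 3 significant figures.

Under SRS without replacement, Var(ȳ) = (1 − f)·s²/n with f = n/N = 11670/41179 = 0.28339688.
Var(ȳ) = (1 − 0.28339688)·47.8/11670 = 0.71660312·0.0040959726 = 0.0029351867.

0.00294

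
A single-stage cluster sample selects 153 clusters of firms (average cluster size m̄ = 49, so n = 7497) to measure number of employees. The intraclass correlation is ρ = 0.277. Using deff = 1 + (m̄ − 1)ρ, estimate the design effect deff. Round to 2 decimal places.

deff = 1 + (49 − 1)·0.277 = 1 + 13.296 = 14.296.

14.30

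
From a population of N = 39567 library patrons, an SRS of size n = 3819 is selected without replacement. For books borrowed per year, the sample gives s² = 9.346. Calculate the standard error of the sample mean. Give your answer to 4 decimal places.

0.0470

Under SRS without replacement, Var(ȳ) = (1 − f)·s²/n with f = n/N = 3819/39567 = 0.09651983.
Var(ȳ) = (1 − 0.09651983)·9.346/3819 = 0.90348017·0.0024472375 = 0.0022110306.
SE(ȳ) = √(0.0022110306) = 0.0470.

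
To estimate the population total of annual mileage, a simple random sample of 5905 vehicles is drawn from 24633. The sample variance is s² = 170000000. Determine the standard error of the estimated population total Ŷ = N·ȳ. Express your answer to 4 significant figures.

3.644 × 10^6

Var(Ŷ) = N²·Var(ȳ) = N²·(1 − n/N)·s²/n.
f = 5905/24633 = 0.23971908; Var(ȳ) = 0.76028092·170000000/5905 = 21887.85.
Var(Ŷ) = 24633² · 21887.85 = 1.3281212 × 10^13.
SE(Ŷ) = √(1.3281212 × 10^13) = 3.644 × 10^6.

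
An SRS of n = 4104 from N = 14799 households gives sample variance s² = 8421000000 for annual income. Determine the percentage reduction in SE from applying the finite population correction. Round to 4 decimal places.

14.9892

f = n/N = 4104/14799 = 0.27731603.
SE_no-fpc = √(s²/n) = 1432.4457; SE_fpc = √((1−f)s²/n) = 1217.7338.
Ratio = √(1−f) = 0.85010821. Reduction = 100·(1 − 0.85010821) = 14.9892%.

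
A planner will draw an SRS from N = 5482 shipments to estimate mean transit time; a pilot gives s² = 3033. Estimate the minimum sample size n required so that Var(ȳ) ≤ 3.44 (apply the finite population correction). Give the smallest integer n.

Without fpc, n₀ = s²/D = 3033/3.44 = 881.6860.
With fpc, (1 − n/N)·s²/n ≤ D requires n ≥ n₀/(1 + n₀/N) = 881.6860/(1 + 881.6860/5482) = 759.5288.
Rounding up, n = 760.

760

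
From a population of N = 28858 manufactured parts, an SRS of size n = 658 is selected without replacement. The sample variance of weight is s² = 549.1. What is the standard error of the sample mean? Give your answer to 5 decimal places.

Under SRS without replacement, Var(ȳ) = (1 − f)·s²/n with f = n/N = 658/28858 = 0.02280130.
Var(ȳ) = (1 − 0.02280130)·549.1/658 = 0.97719870·0.83449848 = 0.81547083.
SE(ȳ) = √(0.81547083) = 0.90303.

0.90303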